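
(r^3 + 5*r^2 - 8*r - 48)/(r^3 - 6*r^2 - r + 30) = (r^2 + 8*r + 16)/(r^2 - 3*r - 10)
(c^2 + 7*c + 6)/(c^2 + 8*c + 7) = (c + 6)/(c + 7)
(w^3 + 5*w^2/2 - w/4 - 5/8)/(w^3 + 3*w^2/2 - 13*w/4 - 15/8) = (2*w - 1)/(2*w - 3)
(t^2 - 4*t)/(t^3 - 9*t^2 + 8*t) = (t - 4)/(t^2 - 9*t + 8)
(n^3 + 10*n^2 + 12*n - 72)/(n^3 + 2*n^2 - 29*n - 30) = (n^2 + 4*n - 12)/(n^2 - 4*n - 5)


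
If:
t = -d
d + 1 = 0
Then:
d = -1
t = 1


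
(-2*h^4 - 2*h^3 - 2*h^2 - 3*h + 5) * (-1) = 2*h^4 + 2*h^3 + 2*h^2 + 3*h - 5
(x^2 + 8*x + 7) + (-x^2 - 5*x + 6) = 3*x + 13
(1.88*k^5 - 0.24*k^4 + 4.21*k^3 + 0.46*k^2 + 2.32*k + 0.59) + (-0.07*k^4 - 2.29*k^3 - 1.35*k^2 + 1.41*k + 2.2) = 1.88*k^5 - 0.31*k^4 + 1.92*k^3 - 0.89*k^2 + 3.73*k + 2.79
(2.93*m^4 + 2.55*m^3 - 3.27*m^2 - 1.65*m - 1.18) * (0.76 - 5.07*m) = -14.8551*m^5 - 10.7017*m^4 + 18.5169*m^3 + 5.8803*m^2 + 4.7286*m - 0.8968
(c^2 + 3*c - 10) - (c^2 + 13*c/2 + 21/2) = -7*c/2 - 41/2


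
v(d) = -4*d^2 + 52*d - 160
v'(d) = 52 - 8*d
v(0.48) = -135.96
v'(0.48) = 48.16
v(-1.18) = -226.93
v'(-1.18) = 61.44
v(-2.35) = -304.29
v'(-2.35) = 70.80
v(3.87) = -18.67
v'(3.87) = 21.04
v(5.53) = 5.24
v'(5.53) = 7.76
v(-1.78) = -265.23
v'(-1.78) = 66.24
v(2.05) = -70.21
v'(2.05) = 35.60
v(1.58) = -87.83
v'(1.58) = 39.36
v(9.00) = -16.00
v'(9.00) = -20.00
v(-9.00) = -952.00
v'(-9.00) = 124.00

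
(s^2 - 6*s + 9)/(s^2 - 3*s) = (s - 3)/s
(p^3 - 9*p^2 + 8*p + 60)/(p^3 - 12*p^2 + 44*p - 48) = (p^2 - 3*p - 10)/(p^2 - 6*p + 8)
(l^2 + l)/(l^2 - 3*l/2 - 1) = 2*l*(l + 1)/(2*l^2 - 3*l - 2)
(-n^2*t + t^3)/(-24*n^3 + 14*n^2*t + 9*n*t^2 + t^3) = t*(n + t)/(24*n^2 + 10*n*t + t^2)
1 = 1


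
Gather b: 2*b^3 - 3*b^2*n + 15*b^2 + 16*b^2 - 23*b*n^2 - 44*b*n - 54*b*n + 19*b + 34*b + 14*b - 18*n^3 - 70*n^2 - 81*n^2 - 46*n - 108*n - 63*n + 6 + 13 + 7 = 2*b^3 + b^2*(31 - 3*n) + b*(-23*n^2 - 98*n + 67) - 18*n^3 - 151*n^2 - 217*n + 26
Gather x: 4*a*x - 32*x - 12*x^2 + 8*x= -12*x^2 + x*(4*a - 24)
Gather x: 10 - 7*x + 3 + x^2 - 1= x^2 - 7*x + 12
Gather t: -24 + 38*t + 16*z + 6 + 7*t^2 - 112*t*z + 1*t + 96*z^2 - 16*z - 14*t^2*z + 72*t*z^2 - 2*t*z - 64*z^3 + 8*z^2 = t^2*(7 - 14*z) + t*(72*z^2 - 114*z + 39) - 64*z^3 + 104*z^2 - 18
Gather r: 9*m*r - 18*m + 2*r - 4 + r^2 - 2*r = 9*m*r - 18*m + r^2 - 4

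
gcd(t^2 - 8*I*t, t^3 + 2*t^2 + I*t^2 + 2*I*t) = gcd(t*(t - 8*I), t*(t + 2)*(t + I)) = t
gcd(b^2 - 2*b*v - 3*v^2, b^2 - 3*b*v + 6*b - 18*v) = -b + 3*v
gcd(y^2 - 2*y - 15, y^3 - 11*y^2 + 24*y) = 1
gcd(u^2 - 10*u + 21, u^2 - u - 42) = u - 7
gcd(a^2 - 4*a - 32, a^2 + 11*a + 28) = a + 4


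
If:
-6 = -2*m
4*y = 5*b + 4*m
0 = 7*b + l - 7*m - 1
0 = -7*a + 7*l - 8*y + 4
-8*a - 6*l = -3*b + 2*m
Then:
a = -2112/787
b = 2038/787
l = 3048/787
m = 3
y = 9817/1574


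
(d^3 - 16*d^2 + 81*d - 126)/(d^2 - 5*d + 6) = (d^2 - 13*d + 42)/(d - 2)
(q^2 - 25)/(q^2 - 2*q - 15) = (q + 5)/(q + 3)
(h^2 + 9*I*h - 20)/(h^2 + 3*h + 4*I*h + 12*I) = (h + 5*I)/(h + 3)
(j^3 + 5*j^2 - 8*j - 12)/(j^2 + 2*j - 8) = (j^2 + 7*j + 6)/(j + 4)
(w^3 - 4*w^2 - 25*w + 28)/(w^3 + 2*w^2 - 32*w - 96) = (w^2 - 8*w + 7)/(w^2 - 2*w - 24)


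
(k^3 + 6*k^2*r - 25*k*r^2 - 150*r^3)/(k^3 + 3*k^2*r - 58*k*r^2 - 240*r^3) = (-k + 5*r)/(-k + 8*r)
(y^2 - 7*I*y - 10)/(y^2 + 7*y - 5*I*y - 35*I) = (y - 2*I)/(y + 7)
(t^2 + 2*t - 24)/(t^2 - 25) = (t^2 + 2*t - 24)/(t^2 - 25)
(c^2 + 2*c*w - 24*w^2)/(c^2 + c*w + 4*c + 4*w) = (c^2 + 2*c*w - 24*w^2)/(c^2 + c*w + 4*c + 4*w)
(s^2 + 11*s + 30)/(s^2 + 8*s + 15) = (s + 6)/(s + 3)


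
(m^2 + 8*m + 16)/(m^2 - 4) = (m^2 + 8*m + 16)/(m^2 - 4)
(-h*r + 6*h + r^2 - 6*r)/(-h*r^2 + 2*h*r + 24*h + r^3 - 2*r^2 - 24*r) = 1/(r + 4)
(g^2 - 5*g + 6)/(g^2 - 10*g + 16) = (g - 3)/(g - 8)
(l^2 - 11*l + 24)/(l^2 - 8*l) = (l - 3)/l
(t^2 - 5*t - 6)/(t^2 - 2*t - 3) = (t - 6)/(t - 3)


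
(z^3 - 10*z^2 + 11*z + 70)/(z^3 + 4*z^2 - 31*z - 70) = (z - 7)/(z + 7)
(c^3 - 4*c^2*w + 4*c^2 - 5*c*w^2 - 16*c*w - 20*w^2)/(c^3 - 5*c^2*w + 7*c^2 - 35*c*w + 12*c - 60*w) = (c + w)/(c + 3)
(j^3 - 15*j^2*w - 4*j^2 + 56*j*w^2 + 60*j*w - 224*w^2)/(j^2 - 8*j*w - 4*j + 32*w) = j - 7*w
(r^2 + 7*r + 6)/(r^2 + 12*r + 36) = (r + 1)/(r + 6)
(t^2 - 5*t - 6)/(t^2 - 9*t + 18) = (t + 1)/(t - 3)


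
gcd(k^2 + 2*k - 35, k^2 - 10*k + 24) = 1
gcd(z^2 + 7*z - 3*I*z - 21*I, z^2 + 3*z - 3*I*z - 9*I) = z - 3*I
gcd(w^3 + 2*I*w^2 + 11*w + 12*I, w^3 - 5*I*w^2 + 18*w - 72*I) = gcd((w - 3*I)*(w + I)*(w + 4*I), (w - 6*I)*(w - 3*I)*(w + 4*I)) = w^2 + I*w + 12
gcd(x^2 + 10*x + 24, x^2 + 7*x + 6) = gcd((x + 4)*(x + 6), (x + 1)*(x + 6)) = x + 6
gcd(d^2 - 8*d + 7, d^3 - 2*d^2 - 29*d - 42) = d - 7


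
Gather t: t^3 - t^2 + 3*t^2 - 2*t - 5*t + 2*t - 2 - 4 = t^3 + 2*t^2 - 5*t - 6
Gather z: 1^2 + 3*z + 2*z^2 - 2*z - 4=2*z^2 + z - 3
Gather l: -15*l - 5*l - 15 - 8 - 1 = -20*l - 24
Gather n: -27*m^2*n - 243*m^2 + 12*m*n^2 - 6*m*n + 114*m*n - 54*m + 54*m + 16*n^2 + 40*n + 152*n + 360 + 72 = -243*m^2 + n^2*(12*m + 16) + n*(-27*m^2 + 108*m + 192) + 432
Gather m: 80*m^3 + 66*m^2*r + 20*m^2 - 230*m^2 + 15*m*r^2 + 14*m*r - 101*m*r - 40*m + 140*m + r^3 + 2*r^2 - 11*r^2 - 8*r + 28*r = 80*m^3 + m^2*(66*r - 210) + m*(15*r^2 - 87*r + 100) + r^3 - 9*r^2 + 20*r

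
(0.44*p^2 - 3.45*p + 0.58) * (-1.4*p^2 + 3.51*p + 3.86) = -0.616*p^4 + 6.3744*p^3 - 11.2231*p^2 - 11.2812*p + 2.2388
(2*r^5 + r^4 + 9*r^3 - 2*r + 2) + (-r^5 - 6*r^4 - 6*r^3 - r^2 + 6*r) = r^5 - 5*r^4 + 3*r^3 - r^2 + 4*r + 2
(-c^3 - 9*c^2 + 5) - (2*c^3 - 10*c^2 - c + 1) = -3*c^3 + c^2 + c + 4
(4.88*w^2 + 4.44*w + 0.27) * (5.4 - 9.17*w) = -44.7496*w^3 - 14.3628*w^2 + 21.5001*w + 1.458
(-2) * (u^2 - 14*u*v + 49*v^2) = -2*u^2 + 28*u*v - 98*v^2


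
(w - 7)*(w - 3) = w^2 - 10*w + 21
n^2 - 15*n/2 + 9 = (n - 6)*(n - 3/2)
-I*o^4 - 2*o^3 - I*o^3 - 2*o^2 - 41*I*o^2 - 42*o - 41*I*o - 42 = (o - 7*I)*(o - I)*(o + 6*I)*(-I*o - I)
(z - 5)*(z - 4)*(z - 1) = z^3 - 10*z^2 + 29*z - 20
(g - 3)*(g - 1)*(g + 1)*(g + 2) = g^4 - g^3 - 7*g^2 + g + 6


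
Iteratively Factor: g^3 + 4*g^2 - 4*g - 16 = (g - 2)*(g^2 + 6*g + 8) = (g - 2)*(g + 2)*(g + 4)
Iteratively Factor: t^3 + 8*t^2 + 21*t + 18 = (t + 3)*(t^2 + 5*t + 6) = (t + 3)^2*(t + 2)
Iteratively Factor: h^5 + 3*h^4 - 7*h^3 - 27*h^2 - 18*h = (h + 3)*(h^4 - 7*h^2 - 6*h) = h*(h + 3)*(h^3 - 7*h - 6) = h*(h - 3)*(h + 3)*(h^2 + 3*h + 2) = h*(h - 3)*(h + 2)*(h + 3)*(h + 1)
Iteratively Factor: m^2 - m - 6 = (m - 3)*(m + 2)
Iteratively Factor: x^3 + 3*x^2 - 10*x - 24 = (x + 4)*(x^2 - x - 6) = (x - 3)*(x + 4)*(x + 2)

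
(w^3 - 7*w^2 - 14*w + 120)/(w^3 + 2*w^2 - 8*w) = (w^2 - 11*w + 30)/(w*(w - 2))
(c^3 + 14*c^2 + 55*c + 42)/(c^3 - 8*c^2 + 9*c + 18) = (c^2 + 13*c + 42)/(c^2 - 9*c + 18)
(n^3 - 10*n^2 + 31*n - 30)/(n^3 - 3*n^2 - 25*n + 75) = (n - 2)/(n + 5)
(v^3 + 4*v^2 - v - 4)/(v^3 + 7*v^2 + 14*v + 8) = (v - 1)/(v + 2)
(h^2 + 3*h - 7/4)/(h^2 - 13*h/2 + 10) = (4*h^2 + 12*h - 7)/(2*(2*h^2 - 13*h + 20))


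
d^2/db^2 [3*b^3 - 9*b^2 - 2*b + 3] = 18*b - 18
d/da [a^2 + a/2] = 2*a + 1/2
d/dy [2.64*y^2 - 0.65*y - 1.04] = 5.28*y - 0.65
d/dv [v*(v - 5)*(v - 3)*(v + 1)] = 4*v^3 - 21*v^2 + 14*v + 15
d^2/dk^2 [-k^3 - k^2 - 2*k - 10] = -6*k - 2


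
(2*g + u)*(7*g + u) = 14*g^2 + 9*g*u + u^2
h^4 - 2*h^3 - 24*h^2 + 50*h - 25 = (h - 5)*(h - 1)^2*(h + 5)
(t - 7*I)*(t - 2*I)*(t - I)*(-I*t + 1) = -I*t^4 - 9*t^3 + 13*I*t^2 - 9*t + 14*I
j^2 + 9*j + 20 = (j + 4)*(j + 5)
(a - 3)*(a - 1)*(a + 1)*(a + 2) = a^4 - a^3 - 7*a^2 + a + 6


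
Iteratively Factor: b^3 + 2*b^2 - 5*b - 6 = (b + 3)*(b^2 - b - 2) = (b + 1)*(b + 3)*(b - 2)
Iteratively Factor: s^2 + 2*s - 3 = (s - 1)*(s + 3)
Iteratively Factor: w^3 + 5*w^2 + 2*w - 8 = (w + 2)*(w^2 + 3*w - 4) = (w - 1)*(w + 2)*(w + 4)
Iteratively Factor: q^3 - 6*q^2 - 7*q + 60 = (q + 3)*(q^2 - 9*q + 20) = (q - 4)*(q + 3)*(q - 5)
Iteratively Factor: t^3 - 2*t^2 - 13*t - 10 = (t + 2)*(t^2 - 4*t - 5) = (t + 1)*(t + 2)*(t - 5)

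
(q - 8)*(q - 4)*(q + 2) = q^3 - 10*q^2 + 8*q + 64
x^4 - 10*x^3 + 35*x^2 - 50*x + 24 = (x - 4)*(x - 3)*(x - 2)*(x - 1)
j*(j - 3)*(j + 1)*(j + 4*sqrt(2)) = j^4 - 2*j^3 + 4*sqrt(2)*j^3 - 8*sqrt(2)*j^2 - 3*j^2 - 12*sqrt(2)*j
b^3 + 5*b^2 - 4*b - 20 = (b - 2)*(b + 2)*(b + 5)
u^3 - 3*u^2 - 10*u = u*(u - 5)*(u + 2)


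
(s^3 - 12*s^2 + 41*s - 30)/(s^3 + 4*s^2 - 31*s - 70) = (s^2 - 7*s + 6)/(s^2 + 9*s + 14)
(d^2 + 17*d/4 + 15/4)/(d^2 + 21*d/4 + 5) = (d + 3)/(d + 4)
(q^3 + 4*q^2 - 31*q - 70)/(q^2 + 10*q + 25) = (q^3 + 4*q^2 - 31*q - 70)/(q^2 + 10*q + 25)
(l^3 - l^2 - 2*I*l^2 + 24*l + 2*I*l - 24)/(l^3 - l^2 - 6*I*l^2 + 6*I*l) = (l + 4*I)/l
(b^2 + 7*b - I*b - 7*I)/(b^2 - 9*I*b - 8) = (b + 7)/(b - 8*I)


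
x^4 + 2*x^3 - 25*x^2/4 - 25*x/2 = x*(x - 5/2)*(x + 2)*(x + 5/2)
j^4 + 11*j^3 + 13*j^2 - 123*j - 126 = (j - 3)*(j + 1)*(j + 6)*(j + 7)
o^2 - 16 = (o - 4)*(o + 4)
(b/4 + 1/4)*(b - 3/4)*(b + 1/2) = b^3/4 + 3*b^2/16 - 5*b/32 - 3/32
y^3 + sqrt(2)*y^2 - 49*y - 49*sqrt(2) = (y - 7)*(y + 7)*(y + sqrt(2))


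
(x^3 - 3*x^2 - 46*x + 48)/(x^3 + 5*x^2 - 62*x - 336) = (x - 1)/(x + 7)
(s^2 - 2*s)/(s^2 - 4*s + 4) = s/(s - 2)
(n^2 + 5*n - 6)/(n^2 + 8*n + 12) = (n - 1)/(n + 2)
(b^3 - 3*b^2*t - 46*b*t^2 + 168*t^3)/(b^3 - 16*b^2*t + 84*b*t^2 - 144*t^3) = (-b - 7*t)/(-b + 6*t)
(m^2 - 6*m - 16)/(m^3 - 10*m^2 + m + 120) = (m + 2)/(m^2 - 2*m - 15)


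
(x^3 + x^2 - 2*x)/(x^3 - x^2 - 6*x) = (x - 1)/(x - 3)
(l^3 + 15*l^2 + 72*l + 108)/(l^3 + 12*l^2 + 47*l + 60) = (l^2 + 12*l + 36)/(l^2 + 9*l + 20)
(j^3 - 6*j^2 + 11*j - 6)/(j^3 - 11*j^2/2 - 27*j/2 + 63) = 2*(j^2 - 3*j + 2)/(2*j^2 - 5*j - 42)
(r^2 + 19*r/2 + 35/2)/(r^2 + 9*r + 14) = (r + 5/2)/(r + 2)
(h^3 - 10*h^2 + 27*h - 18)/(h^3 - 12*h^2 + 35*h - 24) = (h - 6)/(h - 8)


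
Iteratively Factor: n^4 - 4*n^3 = (n)*(n^3 - 4*n^2) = n*(n - 4)*(n^2) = n^2*(n - 4)*(n)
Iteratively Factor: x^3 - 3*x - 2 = (x + 1)*(x^2 - x - 2) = (x + 1)^2*(x - 2)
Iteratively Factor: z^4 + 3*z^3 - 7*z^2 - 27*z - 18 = (z + 3)*(z^3 - 7*z - 6) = (z + 2)*(z + 3)*(z^2 - 2*z - 3) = (z + 1)*(z + 2)*(z + 3)*(z - 3)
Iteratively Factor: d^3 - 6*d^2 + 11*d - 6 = (d - 3)*(d^2 - 3*d + 2) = (d - 3)*(d - 1)*(d - 2)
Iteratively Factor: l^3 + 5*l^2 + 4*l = (l + 1)*(l^2 + 4*l) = (l + 1)*(l + 4)*(l)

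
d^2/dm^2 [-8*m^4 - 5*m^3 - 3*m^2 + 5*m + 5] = -96*m^2 - 30*m - 6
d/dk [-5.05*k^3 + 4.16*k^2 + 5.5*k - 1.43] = -15.15*k^2 + 8.32*k + 5.5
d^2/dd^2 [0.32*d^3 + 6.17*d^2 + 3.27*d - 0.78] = 1.92*d + 12.34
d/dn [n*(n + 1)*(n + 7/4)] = 3*n^2 + 11*n/2 + 7/4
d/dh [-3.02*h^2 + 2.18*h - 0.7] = 2.18 - 6.04*h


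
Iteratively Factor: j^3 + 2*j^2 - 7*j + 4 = (j - 1)*(j^2 + 3*j - 4) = (j - 1)*(j + 4)*(j - 1)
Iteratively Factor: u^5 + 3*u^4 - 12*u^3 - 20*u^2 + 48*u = (u + 4)*(u^4 - u^3 - 8*u^2 + 12*u) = (u + 3)*(u + 4)*(u^3 - 4*u^2 + 4*u) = (u - 2)*(u + 3)*(u + 4)*(u^2 - 2*u) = u*(u - 2)*(u + 3)*(u + 4)*(u - 2)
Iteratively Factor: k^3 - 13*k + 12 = (k - 1)*(k^2 + k - 12) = (k - 3)*(k - 1)*(k + 4)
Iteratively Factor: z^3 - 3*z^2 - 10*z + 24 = (z - 2)*(z^2 - z - 12) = (z - 2)*(z + 3)*(z - 4)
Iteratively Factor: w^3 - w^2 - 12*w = (w - 4)*(w^2 + 3*w) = w*(w - 4)*(w + 3)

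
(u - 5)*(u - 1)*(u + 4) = u^3 - 2*u^2 - 19*u + 20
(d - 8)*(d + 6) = d^2 - 2*d - 48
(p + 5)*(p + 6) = p^2 + 11*p + 30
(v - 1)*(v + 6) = v^2 + 5*v - 6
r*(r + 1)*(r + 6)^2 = r^4 + 13*r^3 + 48*r^2 + 36*r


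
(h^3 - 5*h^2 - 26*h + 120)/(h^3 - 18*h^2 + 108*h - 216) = (h^2 + h - 20)/(h^2 - 12*h + 36)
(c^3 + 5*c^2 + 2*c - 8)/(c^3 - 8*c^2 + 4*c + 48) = (c^2 + 3*c - 4)/(c^2 - 10*c + 24)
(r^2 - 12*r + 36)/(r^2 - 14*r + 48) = (r - 6)/(r - 8)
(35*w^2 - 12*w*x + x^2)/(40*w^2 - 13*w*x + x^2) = (-7*w + x)/(-8*w + x)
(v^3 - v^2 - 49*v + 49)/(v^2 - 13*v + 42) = (v^2 + 6*v - 7)/(v - 6)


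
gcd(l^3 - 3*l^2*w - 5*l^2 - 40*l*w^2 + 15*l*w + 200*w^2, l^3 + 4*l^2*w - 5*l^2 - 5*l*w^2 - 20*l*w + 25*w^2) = l^2 + 5*l*w - 5*l - 25*w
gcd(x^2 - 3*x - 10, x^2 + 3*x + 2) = x + 2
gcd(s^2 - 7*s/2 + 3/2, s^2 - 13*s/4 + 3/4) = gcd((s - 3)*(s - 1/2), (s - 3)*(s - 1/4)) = s - 3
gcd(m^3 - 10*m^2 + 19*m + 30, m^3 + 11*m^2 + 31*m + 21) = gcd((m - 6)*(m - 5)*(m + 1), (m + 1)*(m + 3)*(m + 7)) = m + 1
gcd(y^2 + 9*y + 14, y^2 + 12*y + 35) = y + 7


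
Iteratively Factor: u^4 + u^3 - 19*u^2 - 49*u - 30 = (u - 5)*(u^3 + 6*u^2 + 11*u + 6) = (u - 5)*(u + 3)*(u^2 + 3*u + 2) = (u - 5)*(u + 1)*(u + 3)*(u + 2)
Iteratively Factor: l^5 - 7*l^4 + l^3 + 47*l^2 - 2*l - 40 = (l - 1)*(l^4 - 6*l^3 - 5*l^2 + 42*l + 40) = (l - 1)*(l + 1)*(l^3 - 7*l^2 + 2*l + 40) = (l - 5)*(l - 1)*(l + 1)*(l^2 - 2*l - 8) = (l - 5)*(l - 4)*(l - 1)*(l + 1)*(l + 2)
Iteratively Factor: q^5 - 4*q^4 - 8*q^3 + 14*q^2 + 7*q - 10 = (q - 5)*(q^4 + q^3 - 3*q^2 - q + 2) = (q - 5)*(q - 1)*(q^3 + 2*q^2 - q - 2) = (q - 5)*(q - 1)*(q + 1)*(q^2 + q - 2) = (q - 5)*(q - 1)*(q + 1)*(q + 2)*(q - 1)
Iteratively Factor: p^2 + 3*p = (p)*(p + 3)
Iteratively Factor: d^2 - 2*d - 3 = (d - 3)*(d + 1)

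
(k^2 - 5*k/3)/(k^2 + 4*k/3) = (3*k - 5)/(3*k + 4)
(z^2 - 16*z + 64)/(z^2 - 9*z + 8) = (z - 8)/(z - 1)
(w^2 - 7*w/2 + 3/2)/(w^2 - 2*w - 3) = (w - 1/2)/(w + 1)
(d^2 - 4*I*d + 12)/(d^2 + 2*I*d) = (d - 6*I)/d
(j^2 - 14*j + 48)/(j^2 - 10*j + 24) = (j - 8)/(j - 4)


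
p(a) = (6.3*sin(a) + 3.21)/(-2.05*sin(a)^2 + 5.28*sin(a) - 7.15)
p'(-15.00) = 0.38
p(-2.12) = 0.16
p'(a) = (4.1*sin(a)*cos(a) - 5.28*cos(a))*(6.3*sin(a) + 3.21)/(-2.05*sin(a)^2 + 5.28*sin(a) - 7.15)^2 + 6.3*cos(a)/(-2.05*sin(a)^2 + 5.28*sin(a) - 7.15)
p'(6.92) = -1.78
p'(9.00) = 1.75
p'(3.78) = 0.43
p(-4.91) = -2.38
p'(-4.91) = -0.46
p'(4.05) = 0.25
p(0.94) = -1.96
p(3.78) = 0.05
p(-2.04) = 0.18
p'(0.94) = -1.42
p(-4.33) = -2.25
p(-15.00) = 0.08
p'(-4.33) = 0.89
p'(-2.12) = 0.19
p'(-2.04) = 0.16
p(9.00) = -1.09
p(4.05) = 0.14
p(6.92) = -1.47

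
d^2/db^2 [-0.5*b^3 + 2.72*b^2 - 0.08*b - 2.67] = 5.44 - 3.0*b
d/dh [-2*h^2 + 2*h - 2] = 2 - 4*h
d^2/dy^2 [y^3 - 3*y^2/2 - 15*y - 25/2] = 6*y - 3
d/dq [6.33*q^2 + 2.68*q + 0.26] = 12.66*q + 2.68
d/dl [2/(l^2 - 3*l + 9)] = 2*(3 - 2*l)/(l^2 - 3*l + 9)^2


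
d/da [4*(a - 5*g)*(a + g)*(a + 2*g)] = 12*a^2 - 16*a*g - 52*g^2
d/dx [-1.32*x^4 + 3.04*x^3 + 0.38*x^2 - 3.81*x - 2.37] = -5.28*x^3 + 9.12*x^2 + 0.76*x - 3.81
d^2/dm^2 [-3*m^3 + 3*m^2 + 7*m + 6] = 6 - 18*m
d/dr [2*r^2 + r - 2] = 4*r + 1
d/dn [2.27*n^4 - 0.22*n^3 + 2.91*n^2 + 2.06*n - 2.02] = 9.08*n^3 - 0.66*n^2 + 5.82*n + 2.06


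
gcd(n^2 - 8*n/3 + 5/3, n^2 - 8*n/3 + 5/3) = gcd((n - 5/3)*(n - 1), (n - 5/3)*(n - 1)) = n^2 - 8*n/3 + 5/3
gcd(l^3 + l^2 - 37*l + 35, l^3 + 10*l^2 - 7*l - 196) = l + 7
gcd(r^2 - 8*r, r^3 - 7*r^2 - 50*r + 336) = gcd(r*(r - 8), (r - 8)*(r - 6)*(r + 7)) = r - 8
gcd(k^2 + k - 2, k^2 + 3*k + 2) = k + 2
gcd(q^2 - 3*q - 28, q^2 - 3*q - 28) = q^2 - 3*q - 28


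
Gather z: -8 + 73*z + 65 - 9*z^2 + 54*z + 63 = -9*z^2 + 127*z + 120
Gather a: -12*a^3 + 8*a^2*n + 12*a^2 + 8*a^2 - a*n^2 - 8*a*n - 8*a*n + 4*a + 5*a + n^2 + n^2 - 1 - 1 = -12*a^3 + a^2*(8*n + 20) + a*(-n^2 - 16*n + 9) + 2*n^2 - 2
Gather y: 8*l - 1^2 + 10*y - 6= 8*l + 10*y - 7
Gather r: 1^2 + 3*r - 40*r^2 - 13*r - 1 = -40*r^2 - 10*r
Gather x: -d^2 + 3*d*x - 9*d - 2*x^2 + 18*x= -d^2 - 9*d - 2*x^2 + x*(3*d + 18)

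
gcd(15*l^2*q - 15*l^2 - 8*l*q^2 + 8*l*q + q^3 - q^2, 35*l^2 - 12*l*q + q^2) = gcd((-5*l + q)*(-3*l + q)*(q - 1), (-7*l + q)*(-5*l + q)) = -5*l + q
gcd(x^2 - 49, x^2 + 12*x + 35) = x + 7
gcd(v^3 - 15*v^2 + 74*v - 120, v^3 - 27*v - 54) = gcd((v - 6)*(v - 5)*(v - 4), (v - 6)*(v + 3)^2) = v - 6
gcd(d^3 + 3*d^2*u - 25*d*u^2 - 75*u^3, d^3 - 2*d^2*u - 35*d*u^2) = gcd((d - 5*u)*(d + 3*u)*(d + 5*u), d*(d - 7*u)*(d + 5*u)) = d + 5*u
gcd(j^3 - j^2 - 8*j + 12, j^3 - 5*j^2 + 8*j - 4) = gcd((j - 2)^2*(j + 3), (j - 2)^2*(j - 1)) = j^2 - 4*j + 4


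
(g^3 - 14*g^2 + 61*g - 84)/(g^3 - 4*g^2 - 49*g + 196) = (g - 3)/(g + 7)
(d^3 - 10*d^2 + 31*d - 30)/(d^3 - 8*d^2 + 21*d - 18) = (d - 5)/(d - 3)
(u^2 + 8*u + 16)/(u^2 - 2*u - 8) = (u^2 + 8*u + 16)/(u^2 - 2*u - 8)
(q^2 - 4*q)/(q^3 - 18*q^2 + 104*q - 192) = q/(q^2 - 14*q + 48)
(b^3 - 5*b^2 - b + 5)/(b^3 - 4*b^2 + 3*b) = (b^2 - 4*b - 5)/(b*(b - 3))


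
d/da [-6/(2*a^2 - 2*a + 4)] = 3*(2*a - 1)/(a^2 - a + 2)^2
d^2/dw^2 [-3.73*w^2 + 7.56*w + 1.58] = -7.46000000000000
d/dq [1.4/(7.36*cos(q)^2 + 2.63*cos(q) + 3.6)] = (20.608*cos(q) + 3.682)*sin(q)/(7.36*cos(q)^2 + 2.63*cos(q) + 3.6)^2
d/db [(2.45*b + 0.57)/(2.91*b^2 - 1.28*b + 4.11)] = (-7.1295*b^2 - 3.3174*b + 10.7991)/(8.4681*b^4 - 7.4496*b^3 + 25.5586*b^2 - 10.5216*b + 16.8921)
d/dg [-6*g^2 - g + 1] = -12*g - 1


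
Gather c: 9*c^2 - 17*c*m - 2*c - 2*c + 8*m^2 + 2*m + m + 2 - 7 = 9*c^2 + c*(-17*m - 4) + 8*m^2 + 3*m - 5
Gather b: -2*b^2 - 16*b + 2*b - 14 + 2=-2*b^2 - 14*b - 12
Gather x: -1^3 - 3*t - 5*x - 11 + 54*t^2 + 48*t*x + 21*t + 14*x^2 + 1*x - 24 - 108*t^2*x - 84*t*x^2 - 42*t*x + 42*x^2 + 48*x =54*t^2 + 18*t + x^2*(56 - 84*t) + x*(-108*t^2 + 6*t + 44) - 36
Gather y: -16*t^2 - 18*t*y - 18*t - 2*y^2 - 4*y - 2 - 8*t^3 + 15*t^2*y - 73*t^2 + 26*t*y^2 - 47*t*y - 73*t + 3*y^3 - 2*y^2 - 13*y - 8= -8*t^3 - 89*t^2 - 91*t + 3*y^3 + y^2*(26*t - 4) + y*(15*t^2 - 65*t - 17) - 10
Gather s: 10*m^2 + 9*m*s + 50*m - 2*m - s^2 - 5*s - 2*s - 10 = 10*m^2 + 48*m - s^2 + s*(9*m - 7) - 10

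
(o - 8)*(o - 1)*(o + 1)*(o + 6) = o^4 - 2*o^3 - 49*o^2 + 2*o + 48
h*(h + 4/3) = h^2 + 4*h/3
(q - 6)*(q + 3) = q^2 - 3*q - 18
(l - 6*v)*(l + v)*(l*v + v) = l^3*v - 5*l^2*v^2 + l^2*v - 6*l*v^3 - 5*l*v^2 - 6*v^3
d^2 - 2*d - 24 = (d - 6)*(d + 4)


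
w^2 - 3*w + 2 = (w - 2)*(w - 1)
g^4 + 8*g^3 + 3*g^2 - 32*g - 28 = (g - 2)*(g + 1)*(g + 2)*(g + 7)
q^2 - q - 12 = (q - 4)*(q + 3)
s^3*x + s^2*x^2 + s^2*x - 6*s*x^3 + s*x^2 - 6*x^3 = (s - 2*x)*(s + 3*x)*(s*x + x)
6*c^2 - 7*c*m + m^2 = (-6*c + m)*(-c + m)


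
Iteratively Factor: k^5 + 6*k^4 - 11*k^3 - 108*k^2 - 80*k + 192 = (k + 4)*(k^4 + 2*k^3 - 19*k^2 - 32*k + 48) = (k + 3)*(k + 4)*(k^3 - k^2 - 16*k + 16) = (k + 3)*(k + 4)^2*(k^2 - 5*k + 4) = (k - 1)*(k + 3)*(k + 4)^2*(k - 4)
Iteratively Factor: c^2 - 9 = (c + 3)*(c - 3)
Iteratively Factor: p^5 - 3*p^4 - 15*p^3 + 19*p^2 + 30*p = (p + 3)*(p^4 - 6*p^3 + 3*p^2 + 10*p) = (p - 2)*(p + 3)*(p^3 - 4*p^2 - 5*p) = p*(p - 2)*(p + 3)*(p^2 - 4*p - 5) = p*(p - 5)*(p - 2)*(p + 3)*(p + 1)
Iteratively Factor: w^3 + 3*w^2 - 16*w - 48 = (w - 4)*(w^2 + 7*w + 12) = (w - 4)*(w + 4)*(w + 3)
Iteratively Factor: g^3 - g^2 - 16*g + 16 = (g + 4)*(g^2 - 5*g + 4) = (g - 4)*(g + 4)*(g - 1)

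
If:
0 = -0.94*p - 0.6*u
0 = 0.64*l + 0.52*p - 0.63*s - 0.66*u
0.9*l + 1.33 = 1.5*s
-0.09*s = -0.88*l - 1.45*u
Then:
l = 0.74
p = 0.23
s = 1.33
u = -0.37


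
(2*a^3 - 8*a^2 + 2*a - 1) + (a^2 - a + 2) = 2*a^3 - 7*a^2 + a + 1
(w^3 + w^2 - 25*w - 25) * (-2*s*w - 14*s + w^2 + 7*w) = -2*s*w^4 - 16*s*w^3 + 36*s*w^2 + 400*s*w + 350*s + w^5 + 8*w^4 - 18*w^3 - 200*w^2 - 175*w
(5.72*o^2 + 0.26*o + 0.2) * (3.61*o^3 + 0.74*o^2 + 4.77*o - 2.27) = 20.6492*o^5 + 5.1714*o^4 + 28.1988*o^3 - 11.5962*o^2 + 0.3638*o - 0.454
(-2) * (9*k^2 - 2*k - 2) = -18*k^2 + 4*k + 4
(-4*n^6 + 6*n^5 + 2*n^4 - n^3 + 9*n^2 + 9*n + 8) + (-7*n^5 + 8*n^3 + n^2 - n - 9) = -4*n^6 - n^5 + 2*n^4 + 7*n^3 + 10*n^2 + 8*n - 1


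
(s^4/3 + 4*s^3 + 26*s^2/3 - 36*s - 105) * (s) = s^5/3 + 4*s^4 + 26*s^3/3 - 36*s^2 - 105*s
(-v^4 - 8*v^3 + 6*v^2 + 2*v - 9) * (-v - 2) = v^5 + 10*v^4 + 10*v^3 - 14*v^2 + 5*v + 18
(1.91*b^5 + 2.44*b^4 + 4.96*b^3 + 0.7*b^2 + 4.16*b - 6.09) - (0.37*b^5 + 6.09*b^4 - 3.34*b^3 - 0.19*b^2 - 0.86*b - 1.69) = 1.54*b^5 - 3.65*b^4 + 8.3*b^3 + 0.89*b^2 + 5.02*b - 4.4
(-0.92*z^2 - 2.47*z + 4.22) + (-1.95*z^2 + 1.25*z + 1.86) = -2.87*z^2 - 1.22*z + 6.08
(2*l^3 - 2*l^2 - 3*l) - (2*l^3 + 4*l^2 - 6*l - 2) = -6*l^2 + 3*l + 2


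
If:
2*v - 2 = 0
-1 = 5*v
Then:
No Solution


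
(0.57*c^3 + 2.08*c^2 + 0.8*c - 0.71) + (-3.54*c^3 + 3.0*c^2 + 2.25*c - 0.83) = -2.97*c^3 + 5.08*c^2 + 3.05*c - 1.54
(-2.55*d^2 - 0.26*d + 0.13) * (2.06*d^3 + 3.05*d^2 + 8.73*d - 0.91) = -5.253*d^5 - 8.3131*d^4 - 22.7867*d^3 + 0.4472*d^2 + 1.3715*d - 0.1183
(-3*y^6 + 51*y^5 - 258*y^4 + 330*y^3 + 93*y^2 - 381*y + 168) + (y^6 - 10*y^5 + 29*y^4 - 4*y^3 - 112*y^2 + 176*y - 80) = -2*y^6 + 41*y^5 - 229*y^4 + 326*y^3 - 19*y^2 - 205*y + 88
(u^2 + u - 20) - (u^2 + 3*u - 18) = -2*u - 2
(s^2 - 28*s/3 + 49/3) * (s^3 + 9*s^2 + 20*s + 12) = s^5 - s^4/3 - 143*s^3/3 - 83*s^2/3 + 644*s/3 + 196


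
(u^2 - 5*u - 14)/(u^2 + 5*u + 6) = (u - 7)/(u + 3)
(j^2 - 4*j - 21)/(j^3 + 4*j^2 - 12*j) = (j^2 - 4*j - 21)/(j*(j^2 + 4*j - 12))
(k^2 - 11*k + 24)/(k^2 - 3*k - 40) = (k - 3)/(k + 5)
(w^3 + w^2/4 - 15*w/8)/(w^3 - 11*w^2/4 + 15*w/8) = (2*w + 3)/(2*w - 3)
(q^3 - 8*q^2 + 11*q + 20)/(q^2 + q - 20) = (q^2 - 4*q - 5)/(q + 5)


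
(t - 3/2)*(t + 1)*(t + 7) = t^3 + 13*t^2/2 - 5*t - 21/2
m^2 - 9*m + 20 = (m - 5)*(m - 4)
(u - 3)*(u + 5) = u^2 + 2*u - 15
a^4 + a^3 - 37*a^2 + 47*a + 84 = (a - 4)*(a - 3)*(a + 1)*(a + 7)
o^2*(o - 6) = o^3 - 6*o^2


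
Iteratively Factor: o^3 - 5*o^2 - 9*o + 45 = (o - 5)*(o^2 - 9) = (o - 5)*(o + 3)*(o - 3)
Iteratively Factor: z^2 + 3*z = (z + 3)*(z)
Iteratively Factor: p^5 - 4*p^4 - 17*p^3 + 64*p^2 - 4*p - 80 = (p - 2)*(p^4 - 2*p^3 - 21*p^2 + 22*p + 40) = (p - 5)*(p - 2)*(p^3 + 3*p^2 - 6*p - 8) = (p - 5)*(p - 2)*(p + 1)*(p^2 + 2*p - 8) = (p - 5)*(p - 2)*(p + 1)*(p + 4)*(p - 2)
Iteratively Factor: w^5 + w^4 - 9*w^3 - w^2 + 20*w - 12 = (w - 1)*(w^4 + 2*w^3 - 7*w^2 - 8*w + 12) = (w - 1)^2*(w^3 + 3*w^2 - 4*w - 12) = (w - 1)^2*(w + 2)*(w^2 + w - 6) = (w - 1)^2*(w + 2)*(w + 3)*(w - 2)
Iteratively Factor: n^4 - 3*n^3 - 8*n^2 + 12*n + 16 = (n + 1)*(n^3 - 4*n^2 - 4*n + 16) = (n - 2)*(n + 1)*(n^2 - 2*n - 8) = (n - 2)*(n + 1)*(n + 2)*(n - 4)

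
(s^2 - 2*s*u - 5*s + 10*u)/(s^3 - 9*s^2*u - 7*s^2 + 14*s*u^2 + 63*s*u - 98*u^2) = (s - 5)/(s^2 - 7*s*u - 7*s + 49*u)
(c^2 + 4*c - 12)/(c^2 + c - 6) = (c + 6)/(c + 3)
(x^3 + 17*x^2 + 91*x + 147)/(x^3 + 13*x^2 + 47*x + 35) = (x^2 + 10*x + 21)/(x^2 + 6*x + 5)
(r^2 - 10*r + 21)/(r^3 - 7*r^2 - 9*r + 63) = 1/(r + 3)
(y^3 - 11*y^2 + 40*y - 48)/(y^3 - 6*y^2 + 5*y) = (y^3 - 11*y^2 + 40*y - 48)/(y*(y^2 - 6*y + 5))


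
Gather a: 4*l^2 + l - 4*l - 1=4*l^2 - 3*l - 1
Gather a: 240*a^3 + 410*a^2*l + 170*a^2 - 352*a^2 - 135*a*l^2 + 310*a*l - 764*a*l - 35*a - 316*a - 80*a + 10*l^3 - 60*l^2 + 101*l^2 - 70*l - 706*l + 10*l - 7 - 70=240*a^3 + a^2*(410*l - 182) + a*(-135*l^2 - 454*l - 431) + 10*l^3 + 41*l^2 - 766*l - 77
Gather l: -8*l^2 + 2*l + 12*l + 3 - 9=-8*l^2 + 14*l - 6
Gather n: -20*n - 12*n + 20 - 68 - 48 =-32*n - 96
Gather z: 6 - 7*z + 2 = 8 - 7*z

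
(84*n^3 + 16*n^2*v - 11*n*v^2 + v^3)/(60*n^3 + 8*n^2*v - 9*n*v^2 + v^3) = (-7*n + v)/(-5*n + v)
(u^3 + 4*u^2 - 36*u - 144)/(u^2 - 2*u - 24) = u + 6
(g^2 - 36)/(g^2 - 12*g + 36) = (g + 6)/(g - 6)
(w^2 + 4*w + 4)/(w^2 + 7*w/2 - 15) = 2*(w^2 + 4*w + 4)/(2*w^2 + 7*w - 30)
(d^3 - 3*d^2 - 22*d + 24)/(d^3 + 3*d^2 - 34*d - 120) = (d - 1)/(d + 5)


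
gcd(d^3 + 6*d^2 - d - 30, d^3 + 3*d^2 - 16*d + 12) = d - 2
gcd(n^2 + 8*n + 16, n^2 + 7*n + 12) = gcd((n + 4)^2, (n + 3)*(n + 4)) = n + 4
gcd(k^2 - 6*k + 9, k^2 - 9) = k - 3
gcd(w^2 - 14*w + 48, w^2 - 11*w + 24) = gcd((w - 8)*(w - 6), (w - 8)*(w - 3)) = w - 8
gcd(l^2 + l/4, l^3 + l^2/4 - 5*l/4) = l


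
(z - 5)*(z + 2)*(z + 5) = z^3 + 2*z^2 - 25*z - 50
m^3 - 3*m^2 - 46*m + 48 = (m - 8)*(m - 1)*(m + 6)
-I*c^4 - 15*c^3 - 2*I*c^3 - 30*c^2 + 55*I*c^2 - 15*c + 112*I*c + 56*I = (c + 1)*(c - 8*I)*(c - 7*I)*(-I*c - I)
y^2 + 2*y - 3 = (y - 1)*(y + 3)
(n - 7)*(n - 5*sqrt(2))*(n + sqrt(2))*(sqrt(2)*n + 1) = sqrt(2)*n^4 - 7*sqrt(2)*n^3 - 7*n^3 - 14*sqrt(2)*n^2 + 49*n^2 - 10*n + 98*sqrt(2)*n + 70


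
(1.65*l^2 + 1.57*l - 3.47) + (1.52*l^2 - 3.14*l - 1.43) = 3.17*l^2 - 1.57*l - 4.9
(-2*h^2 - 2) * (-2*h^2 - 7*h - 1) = 4*h^4 + 14*h^3 + 6*h^2 + 14*h + 2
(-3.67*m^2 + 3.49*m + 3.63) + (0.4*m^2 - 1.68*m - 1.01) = -3.27*m^2 + 1.81*m + 2.62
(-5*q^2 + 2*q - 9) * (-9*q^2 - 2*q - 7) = 45*q^4 - 8*q^3 + 112*q^2 + 4*q + 63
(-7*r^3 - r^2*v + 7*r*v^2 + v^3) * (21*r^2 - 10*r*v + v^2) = -147*r^5 + 49*r^4*v + 150*r^3*v^2 - 50*r^2*v^3 - 3*r*v^4 + v^5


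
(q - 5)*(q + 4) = q^2 - q - 20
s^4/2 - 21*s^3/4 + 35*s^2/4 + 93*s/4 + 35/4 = (s/2 + 1/2)*(s - 7)*(s - 5)*(s + 1/2)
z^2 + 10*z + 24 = (z + 4)*(z + 6)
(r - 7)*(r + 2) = r^2 - 5*r - 14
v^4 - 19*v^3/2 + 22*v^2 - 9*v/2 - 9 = (v - 6)*(v - 3)*(v - 1)*(v + 1/2)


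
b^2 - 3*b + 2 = (b - 2)*(b - 1)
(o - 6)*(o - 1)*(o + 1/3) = o^3 - 20*o^2/3 + 11*o/3 + 2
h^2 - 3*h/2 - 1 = (h - 2)*(h + 1/2)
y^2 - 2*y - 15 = (y - 5)*(y + 3)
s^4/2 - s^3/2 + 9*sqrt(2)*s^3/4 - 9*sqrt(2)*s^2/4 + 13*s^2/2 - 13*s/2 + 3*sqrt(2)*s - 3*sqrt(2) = (s/2 + sqrt(2))*(s - 1)*(s + sqrt(2))*(s + 3*sqrt(2)/2)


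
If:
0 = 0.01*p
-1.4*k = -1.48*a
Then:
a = 0.945945945945946*k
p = 0.00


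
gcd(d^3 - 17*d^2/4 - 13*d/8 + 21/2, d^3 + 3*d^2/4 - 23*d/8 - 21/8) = d^2 - d/4 - 21/8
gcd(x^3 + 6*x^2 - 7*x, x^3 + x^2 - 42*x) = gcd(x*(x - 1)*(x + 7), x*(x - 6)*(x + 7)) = x^2 + 7*x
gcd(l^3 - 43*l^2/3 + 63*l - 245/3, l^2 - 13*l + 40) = l - 5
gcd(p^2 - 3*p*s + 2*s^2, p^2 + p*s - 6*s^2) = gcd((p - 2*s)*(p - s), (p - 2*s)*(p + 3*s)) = p - 2*s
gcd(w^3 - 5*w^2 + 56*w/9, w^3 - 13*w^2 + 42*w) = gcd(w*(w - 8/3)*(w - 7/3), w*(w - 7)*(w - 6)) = w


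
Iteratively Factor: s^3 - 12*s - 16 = (s + 2)*(s^2 - 2*s - 8) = (s + 2)^2*(s - 4)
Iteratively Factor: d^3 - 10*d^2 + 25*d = (d - 5)*(d^2 - 5*d) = d*(d - 5)*(d - 5)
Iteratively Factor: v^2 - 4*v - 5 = (v + 1)*(v - 5)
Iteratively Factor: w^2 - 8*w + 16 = (w - 4)*(w - 4)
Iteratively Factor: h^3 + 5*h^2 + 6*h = (h)*(h^2 + 5*h + 6) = h*(h + 2)*(h + 3)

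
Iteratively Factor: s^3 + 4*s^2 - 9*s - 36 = (s + 3)*(s^2 + s - 12) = (s + 3)*(s + 4)*(s - 3)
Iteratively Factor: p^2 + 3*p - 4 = (p + 4)*(p - 1)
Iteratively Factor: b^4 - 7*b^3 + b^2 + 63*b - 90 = (b + 3)*(b^3 - 10*b^2 + 31*b - 30) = (b - 3)*(b + 3)*(b^2 - 7*b + 10) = (b - 3)*(b - 2)*(b + 3)*(b - 5)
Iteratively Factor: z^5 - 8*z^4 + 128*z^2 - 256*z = (z - 4)*(z^4 - 4*z^3 - 16*z^2 + 64*z) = (z - 4)^2*(z^3 - 16*z) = (z - 4)^3*(z^2 + 4*z) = z*(z - 4)^3*(z + 4)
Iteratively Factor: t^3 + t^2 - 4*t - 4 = (t + 2)*(t^2 - t - 2) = (t - 2)*(t + 2)*(t + 1)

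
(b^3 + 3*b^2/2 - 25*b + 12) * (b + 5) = b^4 + 13*b^3/2 - 35*b^2/2 - 113*b + 60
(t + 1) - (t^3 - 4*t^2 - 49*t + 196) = -t^3 + 4*t^2 + 50*t - 195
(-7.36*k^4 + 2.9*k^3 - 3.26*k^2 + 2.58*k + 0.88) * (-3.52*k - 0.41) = 25.9072*k^5 - 7.1904*k^4 + 10.2862*k^3 - 7.745*k^2 - 4.1554*k - 0.3608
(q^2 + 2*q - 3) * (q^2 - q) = q^4 + q^3 - 5*q^2 + 3*q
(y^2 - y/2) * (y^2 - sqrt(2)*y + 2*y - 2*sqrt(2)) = y^4 - sqrt(2)*y^3 + 3*y^3/2 - 3*sqrt(2)*y^2/2 - y^2 + sqrt(2)*y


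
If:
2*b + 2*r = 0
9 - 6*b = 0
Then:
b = 3/2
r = -3/2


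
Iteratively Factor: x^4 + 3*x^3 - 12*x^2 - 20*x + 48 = (x - 2)*(x^3 + 5*x^2 - 2*x - 24) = (x - 2)^2*(x^2 + 7*x + 12) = (x - 2)^2*(x + 4)*(x + 3)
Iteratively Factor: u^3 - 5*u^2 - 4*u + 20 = (u + 2)*(u^2 - 7*u + 10) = (u - 2)*(u + 2)*(u - 5)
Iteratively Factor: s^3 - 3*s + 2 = (s + 2)*(s^2 - 2*s + 1) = (s - 1)*(s + 2)*(s - 1)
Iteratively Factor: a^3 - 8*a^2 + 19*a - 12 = (a - 1)*(a^2 - 7*a + 12) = (a - 3)*(a - 1)*(a - 4)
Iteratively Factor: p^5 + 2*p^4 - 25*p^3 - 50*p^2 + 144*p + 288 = (p + 2)*(p^4 - 25*p^2 + 144) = (p - 4)*(p + 2)*(p^3 + 4*p^2 - 9*p - 36) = (p - 4)*(p - 3)*(p + 2)*(p^2 + 7*p + 12) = (p - 4)*(p - 3)*(p + 2)*(p + 4)*(p + 3)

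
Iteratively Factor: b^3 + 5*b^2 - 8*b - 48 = (b + 4)*(b^2 + b - 12) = (b - 3)*(b + 4)*(b + 4)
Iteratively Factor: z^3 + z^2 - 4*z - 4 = (z + 2)*(z^2 - z - 2) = (z + 1)*(z + 2)*(z - 2)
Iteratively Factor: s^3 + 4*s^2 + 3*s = (s)*(s^2 + 4*s + 3) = s*(s + 1)*(s + 3)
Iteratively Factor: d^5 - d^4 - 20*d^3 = (d - 5)*(d^4 + 4*d^3) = (d - 5)*(d + 4)*(d^3) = d*(d - 5)*(d + 4)*(d^2) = d^2*(d - 5)*(d + 4)*(d)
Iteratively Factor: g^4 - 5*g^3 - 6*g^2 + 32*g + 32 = (g - 4)*(g^3 - g^2 - 10*g - 8) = (g - 4)*(g + 2)*(g^2 - 3*g - 4) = (g - 4)*(g + 1)*(g + 2)*(g - 4)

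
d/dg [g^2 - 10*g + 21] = 2*g - 10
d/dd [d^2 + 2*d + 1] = 2*d + 2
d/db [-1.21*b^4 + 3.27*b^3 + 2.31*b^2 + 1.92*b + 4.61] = -4.84*b^3 + 9.81*b^2 + 4.62*b + 1.92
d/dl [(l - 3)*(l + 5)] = 2*l + 2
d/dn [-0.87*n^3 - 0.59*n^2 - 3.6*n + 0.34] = -2.61*n^2 - 1.18*n - 3.6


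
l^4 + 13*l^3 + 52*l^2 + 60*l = l*(l + 2)*(l + 5)*(l + 6)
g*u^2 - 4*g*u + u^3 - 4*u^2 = u*(g + u)*(u - 4)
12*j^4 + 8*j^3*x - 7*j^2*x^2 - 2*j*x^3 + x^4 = (-3*j + x)*(-2*j + x)*(j + x)*(2*j + x)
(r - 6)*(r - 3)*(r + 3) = r^3 - 6*r^2 - 9*r + 54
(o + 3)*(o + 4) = o^2 + 7*o + 12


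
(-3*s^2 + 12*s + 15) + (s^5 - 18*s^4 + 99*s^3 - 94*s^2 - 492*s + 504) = s^5 - 18*s^4 + 99*s^3 - 97*s^2 - 480*s + 519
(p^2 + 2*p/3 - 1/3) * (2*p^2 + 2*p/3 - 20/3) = 2*p^4 + 2*p^3 - 62*p^2/9 - 14*p/3 + 20/9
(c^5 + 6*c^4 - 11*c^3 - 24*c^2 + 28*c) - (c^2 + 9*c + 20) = c^5 + 6*c^4 - 11*c^3 - 25*c^2 + 19*c - 20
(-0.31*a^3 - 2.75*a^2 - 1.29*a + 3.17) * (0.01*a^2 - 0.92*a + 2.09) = -0.0031*a^5 + 0.2577*a^4 + 1.8692*a^3 - 4.529*a^2 - 5.6125*a + 6.6253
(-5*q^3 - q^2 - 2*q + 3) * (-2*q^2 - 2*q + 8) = 10*q^5 + 12*q^4 - 34*q^3 - 10*q^2 - 22*q + 24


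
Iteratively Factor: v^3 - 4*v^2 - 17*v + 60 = (v - 3)*(v^2 - v - 20) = (v - 5)*(v - 3)*(v + 4)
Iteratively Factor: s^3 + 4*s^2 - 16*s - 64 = (s + 4)*(s^2 - 16) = (s + 4)^2*(s - 4)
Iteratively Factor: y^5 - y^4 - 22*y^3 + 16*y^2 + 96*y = (y - 3)*(y^4 + 2*y^3 - 16*y^2 - 32*y) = y*(y - 3)*(y^3 + 2*y^2 - 16*y - 32) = y*(y - 3)*(y + 4)*(y^2 - 2*y - 8) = y*(y - 4)*(y - 3)*(y + 4)*(y + 2)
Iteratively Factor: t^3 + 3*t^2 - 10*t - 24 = (t - 3)*(t^2 + 6*t + 8) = (t - 3)*(t + 2)*(t + 4)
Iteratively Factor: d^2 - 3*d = (d - 3)*(d)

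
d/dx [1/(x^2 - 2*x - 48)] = 2*(1 - x)/(-x^2 + 2*x + 48)^2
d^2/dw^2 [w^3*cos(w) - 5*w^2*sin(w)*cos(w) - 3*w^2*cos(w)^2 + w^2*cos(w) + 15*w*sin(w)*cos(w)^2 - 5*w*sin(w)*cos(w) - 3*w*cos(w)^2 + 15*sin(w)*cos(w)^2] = -w^3*cos(w) - 6*w^2*sin(w) + 10*w^2*sin(2*w) - w^2*cos(w) + 6*w^2*cos(2*w) - 31*w*sin(w)/4 + 22*w*sin(2*w) - 135*w*sin(3*w)/4 + 6*w*cos(w) - 14*w*cos(2*w) - 15*sin(w)/4 + sin(2*w) - 135*sin(3*w)/4 + 19*cos(w)/2 - 13*cos(2*w) + 45*cos(3*w)/2 - 3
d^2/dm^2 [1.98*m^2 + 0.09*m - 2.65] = 3.96000000000000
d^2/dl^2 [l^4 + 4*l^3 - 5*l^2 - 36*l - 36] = 12*l^2 + 24*l - 10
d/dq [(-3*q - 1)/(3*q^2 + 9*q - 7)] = 3*(3*q^2 + 2*q + 10)/(9*q^4 + 54*q^3 + 39*q^2 - 126*q + 49)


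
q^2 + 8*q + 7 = (q + 1)*(q + 7)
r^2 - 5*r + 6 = (r - 3)*(r - 2)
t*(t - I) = t^2 - I*t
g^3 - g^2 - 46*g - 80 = (g - 8)*(g + 2)*(g + 5)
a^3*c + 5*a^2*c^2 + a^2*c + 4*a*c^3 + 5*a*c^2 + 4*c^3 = (a + c)*(a + 4*c)*(a*c + c)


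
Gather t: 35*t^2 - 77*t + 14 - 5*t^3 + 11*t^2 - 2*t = -5*t^3 + 46*t^2 - 79*t + 14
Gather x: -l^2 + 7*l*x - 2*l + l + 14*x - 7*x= -l^2 - l + x*(7*l + 7)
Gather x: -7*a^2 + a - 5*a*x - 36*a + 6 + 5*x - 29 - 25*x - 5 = -7*a^2 - 35*a + x*(-5*a - 20) - 28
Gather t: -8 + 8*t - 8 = 8*t - 16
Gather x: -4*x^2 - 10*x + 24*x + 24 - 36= -4*x^2 + 14*x - 12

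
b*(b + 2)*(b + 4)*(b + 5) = b^4 + 11*b^3 + 38*b^2 + 40*b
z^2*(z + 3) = z^3 + 3*z^2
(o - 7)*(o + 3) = o^2 - 4*o - 21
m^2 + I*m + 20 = (m - 4*I)*(m + 5*I)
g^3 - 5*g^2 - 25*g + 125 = (g - 5)^2*(g + 5)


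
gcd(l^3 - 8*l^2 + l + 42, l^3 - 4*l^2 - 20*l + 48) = 1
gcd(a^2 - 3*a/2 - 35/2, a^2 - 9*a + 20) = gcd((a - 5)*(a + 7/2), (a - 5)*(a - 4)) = a - 5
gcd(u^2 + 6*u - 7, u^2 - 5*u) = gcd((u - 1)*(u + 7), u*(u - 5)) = 1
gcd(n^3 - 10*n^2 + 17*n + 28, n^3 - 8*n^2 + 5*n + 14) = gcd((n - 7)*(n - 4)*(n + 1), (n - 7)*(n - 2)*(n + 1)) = n^2 - 6*n - 7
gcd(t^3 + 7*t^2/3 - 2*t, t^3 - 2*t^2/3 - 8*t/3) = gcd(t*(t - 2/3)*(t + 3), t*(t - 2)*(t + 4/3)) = t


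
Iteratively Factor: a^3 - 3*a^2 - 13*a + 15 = (a + 3)*(a^2 - 6*a + 5) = (a - 5)*(a + 3)*(a - 1)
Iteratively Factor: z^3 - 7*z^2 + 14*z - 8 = (z - 2)*(z^2 - 5*z + 4) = (z - 2)*(z - 1)*(z - 4)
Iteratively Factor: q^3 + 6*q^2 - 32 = (q - 2)*(q^2 + 8*q + 16) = (q - 2)*(q + 4)*(q + 4)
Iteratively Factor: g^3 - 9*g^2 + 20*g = (g)*(g^2 - 9*g + 20) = g*(g - 4)*(g - 5)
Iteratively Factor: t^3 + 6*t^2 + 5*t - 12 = (t - 1)*(t^2 + 7*t + 12) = (t - 1)*(t + 4)*(t + 3)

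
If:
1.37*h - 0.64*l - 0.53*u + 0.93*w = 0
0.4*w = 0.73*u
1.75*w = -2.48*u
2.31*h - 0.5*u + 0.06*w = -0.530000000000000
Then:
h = -0.23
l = -0.49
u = 0.00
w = 0.00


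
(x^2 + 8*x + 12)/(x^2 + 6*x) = (x + 2)/x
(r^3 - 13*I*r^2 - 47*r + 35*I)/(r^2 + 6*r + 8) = (r^3 - 13*I*r^2 - 47*r + 35*I)/(r^2 + 6*r + 8)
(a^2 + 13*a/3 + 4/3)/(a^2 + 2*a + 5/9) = 3*(a + 4)/(3*a + 5)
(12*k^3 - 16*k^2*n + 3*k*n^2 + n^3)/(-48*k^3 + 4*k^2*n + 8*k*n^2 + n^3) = (-k + n)/(4*k + n)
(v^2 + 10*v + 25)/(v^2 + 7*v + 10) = (v + 5)/(v + 2)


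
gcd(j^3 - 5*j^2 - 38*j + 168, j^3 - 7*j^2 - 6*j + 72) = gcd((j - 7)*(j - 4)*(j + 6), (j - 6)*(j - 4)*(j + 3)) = j - 4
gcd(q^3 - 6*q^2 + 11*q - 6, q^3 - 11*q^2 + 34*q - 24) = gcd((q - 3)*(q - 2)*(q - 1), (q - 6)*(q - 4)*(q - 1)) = q - 1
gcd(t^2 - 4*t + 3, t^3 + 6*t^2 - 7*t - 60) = t - 3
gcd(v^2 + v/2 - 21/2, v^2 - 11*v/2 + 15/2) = v - 3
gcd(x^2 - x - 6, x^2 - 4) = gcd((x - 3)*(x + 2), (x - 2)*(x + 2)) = x + 2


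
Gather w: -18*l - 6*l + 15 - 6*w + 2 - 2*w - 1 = -24*l - 8*w + 16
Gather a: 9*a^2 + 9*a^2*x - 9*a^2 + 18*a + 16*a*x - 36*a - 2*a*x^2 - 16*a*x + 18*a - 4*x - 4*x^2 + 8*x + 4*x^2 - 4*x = 9*a^2*x - 2*a*x^2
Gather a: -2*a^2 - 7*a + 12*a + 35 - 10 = -2*a^2 + 5*a + 25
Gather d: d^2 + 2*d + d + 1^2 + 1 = d^2 + 3*d + 2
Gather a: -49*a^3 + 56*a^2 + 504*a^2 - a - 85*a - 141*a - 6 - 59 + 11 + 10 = -49*a^3 + 560*a^2 - 227*a - 44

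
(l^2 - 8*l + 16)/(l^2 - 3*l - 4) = (l - 4)/(l + 1)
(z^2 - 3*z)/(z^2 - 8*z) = (z - 3)/(z - 8)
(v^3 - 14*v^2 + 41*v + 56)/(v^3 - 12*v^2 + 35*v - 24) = (v^2 - 6*v - 7)/(v^2 - 4*v + 3)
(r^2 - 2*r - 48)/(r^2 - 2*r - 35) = (-r^2 + 2*r + 48)/(-r^2 + 2*r + 35)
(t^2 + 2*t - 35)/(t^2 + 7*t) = (t - 5)/t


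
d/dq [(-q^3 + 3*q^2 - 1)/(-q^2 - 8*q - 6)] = (q^4 + 16*q^3 - 6*q^2 - 38*q - 8)/(q^4 + 16*q^3 + 76*q^2 + 96*q + 36)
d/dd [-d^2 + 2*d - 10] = 2 - 2*d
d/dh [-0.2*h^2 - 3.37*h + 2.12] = -0.4*h - 3.37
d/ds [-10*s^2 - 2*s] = -20*s - 2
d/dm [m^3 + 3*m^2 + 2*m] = 3*m^2 + 6*m + 2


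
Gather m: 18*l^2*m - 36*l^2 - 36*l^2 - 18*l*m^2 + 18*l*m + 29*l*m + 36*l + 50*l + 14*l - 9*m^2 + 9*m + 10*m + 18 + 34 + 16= -72*l^2 + 100*l + m^2*(-18*l - 9) + m*(18*l^2 + 47*l + 19) + 68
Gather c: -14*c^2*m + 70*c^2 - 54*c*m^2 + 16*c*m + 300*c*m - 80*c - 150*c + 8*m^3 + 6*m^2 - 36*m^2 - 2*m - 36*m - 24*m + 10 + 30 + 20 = c^2*(70 - 14*m) + c*(-54*m^2 + 316*m - 230) + 8*m^3 - 30*m^2 - 62*m + 60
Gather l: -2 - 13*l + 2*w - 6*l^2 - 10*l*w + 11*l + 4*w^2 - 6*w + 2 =-6*l^2 + l*(-10*w - 2) + 4*w^2 - 4*w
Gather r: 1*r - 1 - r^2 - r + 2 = 1 - r^2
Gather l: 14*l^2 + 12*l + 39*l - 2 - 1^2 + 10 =14*l^2 + 51*l + 7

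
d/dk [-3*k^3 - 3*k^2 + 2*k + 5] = -9*k^2 - 6*k + 2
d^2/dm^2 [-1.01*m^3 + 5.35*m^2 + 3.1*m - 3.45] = 10.7 - 6.06*m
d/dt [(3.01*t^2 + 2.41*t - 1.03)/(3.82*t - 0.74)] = (11.4982*t^2 - 4.4548*t + 2.1512)/(14.5924*t^2 - 5.6536*t + 0.5476)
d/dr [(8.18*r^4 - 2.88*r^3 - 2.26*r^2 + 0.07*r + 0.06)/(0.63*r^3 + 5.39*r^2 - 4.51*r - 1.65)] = (5.1534*r^6 + 88.1804*r^5 - 124.7748*r^4 - 28.0986*r^3 + 23.9579*r^2 + 6.8112*r + 0.1551)/(0.3969*r^6 + 6.7914*r^5 + 23.3695*r^4 - 50.6968*r^3 + 2.5531*r^2 + 14.883*r + 2.7225)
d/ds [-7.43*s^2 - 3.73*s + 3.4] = -14.86*s - 3.73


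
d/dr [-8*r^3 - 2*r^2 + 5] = 4*r*(-6*r - 1)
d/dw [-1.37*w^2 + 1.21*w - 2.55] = 1.21 - 2.74*w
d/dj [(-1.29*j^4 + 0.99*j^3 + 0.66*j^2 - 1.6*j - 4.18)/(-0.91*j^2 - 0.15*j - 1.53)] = (2.3478*j^5 - 0.3204*j^4 + 7.5978*j^3 - 6.0991*j^2 - 9.6272*j + 1.821)/(0.8281*j^4 + 0.273*j^3 + 2.8071*j^2 + 0.459*j + 2.3409)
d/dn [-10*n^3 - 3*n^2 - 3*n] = -30*n^2 - 6*n - 3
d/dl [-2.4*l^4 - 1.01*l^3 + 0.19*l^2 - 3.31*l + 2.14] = -9.6*l^3 - 3.03*l^2 + 0.38*l - 3.31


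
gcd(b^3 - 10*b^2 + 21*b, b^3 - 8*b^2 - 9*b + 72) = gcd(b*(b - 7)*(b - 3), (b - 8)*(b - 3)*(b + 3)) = b - 3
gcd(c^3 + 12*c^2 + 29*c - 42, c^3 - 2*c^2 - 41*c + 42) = c^2 + 5*c - 6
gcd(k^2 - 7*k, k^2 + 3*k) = k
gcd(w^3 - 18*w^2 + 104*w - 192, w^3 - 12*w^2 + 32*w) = w^2 - 12*w + 32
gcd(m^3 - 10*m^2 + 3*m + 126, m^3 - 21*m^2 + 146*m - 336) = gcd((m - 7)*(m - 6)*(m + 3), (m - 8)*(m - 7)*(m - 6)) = m^2 - 13*m + 42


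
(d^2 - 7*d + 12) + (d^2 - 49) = 2*d^2 - 7*d - 37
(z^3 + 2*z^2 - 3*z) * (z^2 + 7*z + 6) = z^5 + 9*z^4 + 17*z^3 - 9*z^2 - 18*z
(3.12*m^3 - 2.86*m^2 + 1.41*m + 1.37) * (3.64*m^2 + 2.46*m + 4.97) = 11.3568*m^5 - 2.7352*m^4 + 13.6032*m^3 - 5.7588*m^2 + 10.3779*m + 6.8089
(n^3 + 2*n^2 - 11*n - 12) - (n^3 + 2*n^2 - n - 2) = -10*n - 10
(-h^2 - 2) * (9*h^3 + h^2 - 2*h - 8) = -9*h^5 - h^4 - 16*h^3 + 6*h^2 + 4*h + 16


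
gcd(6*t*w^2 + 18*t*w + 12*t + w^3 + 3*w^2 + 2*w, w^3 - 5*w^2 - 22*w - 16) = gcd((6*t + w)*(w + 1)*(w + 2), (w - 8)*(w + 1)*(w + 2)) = w^2 + 3*w + 2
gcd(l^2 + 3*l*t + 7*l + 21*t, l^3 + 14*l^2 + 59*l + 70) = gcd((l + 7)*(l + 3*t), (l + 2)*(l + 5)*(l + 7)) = l + 7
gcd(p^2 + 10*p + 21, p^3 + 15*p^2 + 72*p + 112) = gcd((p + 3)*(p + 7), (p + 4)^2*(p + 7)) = p + 7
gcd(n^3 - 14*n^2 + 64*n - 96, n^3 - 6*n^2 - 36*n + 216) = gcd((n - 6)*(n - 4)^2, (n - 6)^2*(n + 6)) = n - 6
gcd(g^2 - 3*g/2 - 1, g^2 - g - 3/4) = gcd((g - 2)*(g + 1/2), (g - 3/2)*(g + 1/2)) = g + 1/2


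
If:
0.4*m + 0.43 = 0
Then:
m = -1.08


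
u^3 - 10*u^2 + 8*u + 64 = (u - 8)*(u - 4)*(u + 2)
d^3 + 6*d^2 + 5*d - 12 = (d - 1)*(d + 3)*(d + 4)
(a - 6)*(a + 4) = a^2 - 2*a - 24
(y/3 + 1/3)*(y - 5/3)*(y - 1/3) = y^3/3 - y^2/3 - 13*y/27 + 5/27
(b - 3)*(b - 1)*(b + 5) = b^3 + b^2 - 17*b + 15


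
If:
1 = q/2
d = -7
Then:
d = -7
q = 2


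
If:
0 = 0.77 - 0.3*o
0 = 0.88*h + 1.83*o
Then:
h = -5.34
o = 2.57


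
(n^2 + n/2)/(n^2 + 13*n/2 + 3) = n/(n + 6)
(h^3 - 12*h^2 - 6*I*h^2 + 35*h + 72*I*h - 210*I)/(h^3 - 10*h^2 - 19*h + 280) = (h^2 - h*(5 + 6*I) + 30*I)/(h^2 - 3*h - 40)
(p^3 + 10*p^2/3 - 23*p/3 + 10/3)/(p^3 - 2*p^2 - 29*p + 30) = (p - 2/3)/(p - 6)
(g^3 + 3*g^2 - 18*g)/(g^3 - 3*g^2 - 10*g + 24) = g*(g^2 + 3*g - 18)/(g^3 - 3*g^2 - 10*g + 24)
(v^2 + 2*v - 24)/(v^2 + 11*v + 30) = (v - 4)/(v + 5)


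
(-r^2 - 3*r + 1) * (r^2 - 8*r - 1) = -r^4 + 5*r^3 + 26*r^2 - 5*r - 1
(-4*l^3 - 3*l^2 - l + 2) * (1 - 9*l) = 36*l^4 + 23*l^3 + 6*l^2 - 19*l + 2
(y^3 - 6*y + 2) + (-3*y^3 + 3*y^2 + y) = -2*y^3 + 3*y^2 - 5*y + 2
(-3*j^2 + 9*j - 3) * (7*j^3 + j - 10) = -21*j^5 + 63*j^4 - 24*j^3 + 39*j^2 - 93*j + 30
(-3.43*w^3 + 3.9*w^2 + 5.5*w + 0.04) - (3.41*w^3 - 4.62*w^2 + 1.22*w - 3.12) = -6.84*w^3 + 8.52*w^2 + 4.28*w + 3.16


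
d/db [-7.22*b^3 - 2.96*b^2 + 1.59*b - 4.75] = -21.66*b^2 - 5.92*b + 1.59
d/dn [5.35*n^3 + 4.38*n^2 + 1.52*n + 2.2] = 16.05*n^2 + 8.76*n + 1.52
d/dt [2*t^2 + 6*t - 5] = 4*t + 6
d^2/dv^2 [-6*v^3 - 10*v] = -36*v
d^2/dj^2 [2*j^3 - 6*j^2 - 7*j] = 12*j - 12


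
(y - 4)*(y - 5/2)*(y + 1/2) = y^3 - 6*y^2 + 27*y/4 + 5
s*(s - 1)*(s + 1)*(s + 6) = s^4 + 6*s^3 - s^2 - 6*s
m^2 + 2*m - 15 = (m - 3)*(m + 5)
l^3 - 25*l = l*(l - 5)*(l + 5)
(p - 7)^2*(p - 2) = p^3 - 16*p^2 + 77*p - 98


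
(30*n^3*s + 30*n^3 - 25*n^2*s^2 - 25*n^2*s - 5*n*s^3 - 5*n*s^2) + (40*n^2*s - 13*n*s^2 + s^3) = 30*n^3*s + 30*n^3 - 25*n^2*s^2 + 15*n^2*s - 5*n*s^3 - 18*n*s^2 + s^3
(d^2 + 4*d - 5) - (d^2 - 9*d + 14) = 13*d - 19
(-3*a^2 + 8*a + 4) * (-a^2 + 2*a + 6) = 3*a^4 - 14*a^3 - 6*a^2 + 56*a + 24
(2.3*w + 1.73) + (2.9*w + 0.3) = 5.2*w + 2.03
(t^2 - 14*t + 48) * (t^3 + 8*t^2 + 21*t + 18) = t^5 - 6*t^4 - 43*t^3 + 108*t^2 + 756*t + 864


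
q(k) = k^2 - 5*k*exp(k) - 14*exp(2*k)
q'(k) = -5*k*exp(k) + 2*k - 28*exp(2*k) - 5*exp(k)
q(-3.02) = 9.82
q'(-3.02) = -5.61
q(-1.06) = 1.28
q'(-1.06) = -5.38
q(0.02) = -14.67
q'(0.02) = -34.31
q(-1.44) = 2.99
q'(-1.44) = -3.93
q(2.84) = -4336.27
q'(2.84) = -8525.53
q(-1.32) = 2.51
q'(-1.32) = -4.21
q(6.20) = -3414459.43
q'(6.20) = -6816171.86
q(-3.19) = 10.81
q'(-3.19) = -5.98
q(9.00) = -919604125.70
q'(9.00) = -1838884272.04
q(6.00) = -2290633.94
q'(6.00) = -4571242.17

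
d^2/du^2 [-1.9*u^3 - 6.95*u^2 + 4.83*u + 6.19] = -11.4*u - 13.9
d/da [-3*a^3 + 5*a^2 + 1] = a*(10 - 9*a)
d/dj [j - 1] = 1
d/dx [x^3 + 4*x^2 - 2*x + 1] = 3*x^2 + 8*x - 2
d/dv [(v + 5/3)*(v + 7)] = 2*v + 26/3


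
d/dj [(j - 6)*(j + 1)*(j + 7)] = 3*j^2 + 4*j - 41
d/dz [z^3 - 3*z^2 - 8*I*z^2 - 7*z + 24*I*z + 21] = 3*z^2 - 6*z - 16*I*z - 7 + 24*I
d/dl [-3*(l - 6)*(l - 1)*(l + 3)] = -9*l^2 + 24*l + 45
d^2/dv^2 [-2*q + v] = 0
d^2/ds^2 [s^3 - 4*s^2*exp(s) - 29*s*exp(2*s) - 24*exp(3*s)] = -4*s^2*exp(s) - 116*s*exp(2*s) - 16*s*exp(s) + 6*s - 216*exp(3*s) - 116*exp(2*s) - 8*exp(s)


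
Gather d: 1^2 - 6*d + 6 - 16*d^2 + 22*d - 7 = -16*d^2 + 16*d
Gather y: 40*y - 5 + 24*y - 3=64*y - 8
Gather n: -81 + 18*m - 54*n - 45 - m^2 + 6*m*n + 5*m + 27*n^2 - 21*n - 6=-m^2 + 23*m + 27*n^2 + n*(6*m - 75) - 132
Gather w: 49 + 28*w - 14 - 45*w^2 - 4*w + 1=-45*w^2 + 24*w + 36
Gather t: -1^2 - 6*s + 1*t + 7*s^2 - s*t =7*s^2 - 6*s + t*(1 - s) - 1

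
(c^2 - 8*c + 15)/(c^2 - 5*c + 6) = (c - 5)/(c - 2)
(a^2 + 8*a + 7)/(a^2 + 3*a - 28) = (a + 1)/(a - 4)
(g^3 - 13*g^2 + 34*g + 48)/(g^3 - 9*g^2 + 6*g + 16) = (g - 6)/(g - 2)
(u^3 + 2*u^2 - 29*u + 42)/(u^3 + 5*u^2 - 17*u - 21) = (u - 2)/(u + 1)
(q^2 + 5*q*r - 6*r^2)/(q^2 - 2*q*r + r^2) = (q + 6*r)/(q - r)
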